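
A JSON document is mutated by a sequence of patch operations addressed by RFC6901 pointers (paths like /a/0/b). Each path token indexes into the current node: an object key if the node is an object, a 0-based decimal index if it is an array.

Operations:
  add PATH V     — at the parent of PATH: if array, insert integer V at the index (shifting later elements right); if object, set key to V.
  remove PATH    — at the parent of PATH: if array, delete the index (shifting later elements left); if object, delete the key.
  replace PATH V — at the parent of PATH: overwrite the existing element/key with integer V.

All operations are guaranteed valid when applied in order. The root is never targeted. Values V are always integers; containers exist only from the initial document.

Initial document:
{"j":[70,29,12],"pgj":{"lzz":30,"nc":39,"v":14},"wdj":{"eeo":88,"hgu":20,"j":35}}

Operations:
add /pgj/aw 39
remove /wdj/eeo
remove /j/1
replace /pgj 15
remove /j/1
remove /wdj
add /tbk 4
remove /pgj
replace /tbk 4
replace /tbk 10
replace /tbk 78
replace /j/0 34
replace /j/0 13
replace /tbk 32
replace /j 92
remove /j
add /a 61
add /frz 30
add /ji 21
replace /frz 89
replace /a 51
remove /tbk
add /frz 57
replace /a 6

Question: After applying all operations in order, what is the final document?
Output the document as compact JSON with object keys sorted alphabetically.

After op 1 (add /pgj/aw 39): {"j":[70,29,12],"pgj":{"aw":39,"lzz":30,"nc":39,"v":14},"wdj":{"eeo":88,"hgu":20,"j":35}}
After op 2 (remove /wdj/eeo): {"j":[70,29,12],"pgj":{"aw":39,"lzz":30,"nc":39,"v":14},"wdj":{"hgu":20,"j":35}}
After op 3 (remove /j/1): {"j":[70,12],"pgj":{"aw":39,"lzz":30,"nc":39,"v":14},"wdj":{"hgu":20,"j":35}}
After op 4 (replace /pgj 15): {"j":[70,12],"pgj":15,"wdj":{"hgu":20,"j":35}}
After op 5 (remove /j/1): {"j":[70],"pgj":15,"wdj":{"hgu":20,"j":35}}
After op 6 (remove /wdj): {"j":[70],"pgj":15}
After op 7 (add /tbk 4): {"j":[70],"pgj":15,"tbk":4}
After op 8 (remove /pgj): {"j":[70],"tbk":4}
After op 9 (replace /tbk 4): {"j":[70],"tbk":4}
After op 10 (replace /tbk 10): {"j":[70],"tbk":10}
After op 11 (replace /tbk 78): {"j":[70],"tbk":78}
After op 12 (replace /j/0 34): {"j":[34],"tbk":78}
After op 13 (replace /j/0 13): {"j":[13],"tbk":78}
After op 14 (replace /tbk 32): {"j":[13],"tbk":32}
After op 15 (replace /j 92): {"j":92,"tbk":32}
After op 16 (remove /j): {"tbk":32}
After op 17 (add /a 61): {"a":61,"tbk":32}
After op 18 (add /frz 30): {"a":61,"frz":30,"tbk":32}
After op 19 (add /ji 21): {"a":61,"frz":30,"ji":21,"tbk":32}
After op 20 (replace /frz 89): {"a":61,"frz":89,"ji":21,"tbk":32}
After op 21 (replace /a 51): {"a":51,"frz":89,"ji":21,"tbk":32}
After op 22 (remove /tbk): {"a":51,"frz":89,"ji":21}
After op 23 (add /frz 57): {"a":51,"frz":57,"ji":21}
After op 24 (replace /a 6): {"a":6,"frz":57,"ji":21}

Answer: {"a":6,"frz":57,"ji":21}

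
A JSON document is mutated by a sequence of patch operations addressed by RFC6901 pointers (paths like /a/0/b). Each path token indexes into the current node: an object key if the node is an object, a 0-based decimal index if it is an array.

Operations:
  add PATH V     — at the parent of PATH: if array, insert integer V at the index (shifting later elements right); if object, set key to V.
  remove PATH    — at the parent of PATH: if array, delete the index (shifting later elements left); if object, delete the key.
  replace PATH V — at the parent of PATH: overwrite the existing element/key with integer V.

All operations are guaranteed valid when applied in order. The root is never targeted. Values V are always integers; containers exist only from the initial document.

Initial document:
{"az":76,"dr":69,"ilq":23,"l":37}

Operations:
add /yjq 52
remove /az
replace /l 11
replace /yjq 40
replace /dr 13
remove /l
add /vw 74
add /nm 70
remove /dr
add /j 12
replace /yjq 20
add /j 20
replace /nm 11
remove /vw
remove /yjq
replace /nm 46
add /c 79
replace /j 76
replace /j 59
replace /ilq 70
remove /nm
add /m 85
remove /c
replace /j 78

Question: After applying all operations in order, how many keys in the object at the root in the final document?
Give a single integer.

Answer: 3

Derivation:
After op 1 (add /yjq 52): {"az":76,"dr":69,"ilq":23,"l":37,"yjq":52}
After op 2 (remove /az): {"dr":69,"ilq":23,"l":37,"yjq":52}
After op 3 (replace /l 11): {"dr":69,"ilq":23,"l":11,"yjq":52}
After op 4 (replace /yjq 40): {"dr":69,"ilq":23,"l":11,"yjq":40}
After op 5 (replace /dr 13): {"dr":13,"ilq":23,"l":11,"yjq":40}
After op 6 (remove /l): {"dr":13,"ilq":23,"yjq":40}
After op 7 (add /vw 74): {"dr":13,"ilq":23,"vw":74,"yjq":40}
After op 8 (add /nm 70): {"dr":13,"ilq":23,"nm":70,"vw":74,"yjq":40}
After op 9 (remove /dr): {"ilq":23,"nm":70,"vw":74,"yjq":40}
After op 10 (add /j 12): {"ilq":23,"j":12,"nm":70,"vw":74,"yjq":40}
After op 11 (replace /yjq 20): {"ilq":23,"j":12,"nm":70,"vw":74,"yjq":20}
After op 12 (add /j 20): {"ilq":23,"j":20,"nm":70,"vw":74,"yjq":20}
After op 13 (replace /nm 11): {"ilq":23,"j":20,"nm":11,"vw":74,"yjq":20}
After op 14 (remove /vw): {"ilq":23,"j":20,"nm":11,"yjq":20}
After op 15 (remove /yjq): {"ilq":23,"j":20,"nm":11}
After op 16 (replace /nm 46): {"ilq":23,"j":20,"nm":46}
After op 17 (add /c 79): {"c":79,"ilq":23,"j":20,"nm":46}
After op 18 (replace /j 76): {"c":79,"ilq":23,"j":76,"nm":46}
After op 19 (replace /j 59): {"c":79,"ilq":23,"j":59,"nm":46}
After op 20 (replace /ilq 70): {"c":79,"ilq":70,"j":59,"nm":46}
After op 21 (remove /nm): {"c":79,"ilq":70,"j":59}
After op 22 (add /m 85): {"c":79,"ilq":70,"j":59,"m":85}
After op 23 (remove /c): {"ilq":70,"j":59,"m":85}
After op 24 (replace /j 78): {"ilq":70,"j":78,"m":85}
Size at the root: 3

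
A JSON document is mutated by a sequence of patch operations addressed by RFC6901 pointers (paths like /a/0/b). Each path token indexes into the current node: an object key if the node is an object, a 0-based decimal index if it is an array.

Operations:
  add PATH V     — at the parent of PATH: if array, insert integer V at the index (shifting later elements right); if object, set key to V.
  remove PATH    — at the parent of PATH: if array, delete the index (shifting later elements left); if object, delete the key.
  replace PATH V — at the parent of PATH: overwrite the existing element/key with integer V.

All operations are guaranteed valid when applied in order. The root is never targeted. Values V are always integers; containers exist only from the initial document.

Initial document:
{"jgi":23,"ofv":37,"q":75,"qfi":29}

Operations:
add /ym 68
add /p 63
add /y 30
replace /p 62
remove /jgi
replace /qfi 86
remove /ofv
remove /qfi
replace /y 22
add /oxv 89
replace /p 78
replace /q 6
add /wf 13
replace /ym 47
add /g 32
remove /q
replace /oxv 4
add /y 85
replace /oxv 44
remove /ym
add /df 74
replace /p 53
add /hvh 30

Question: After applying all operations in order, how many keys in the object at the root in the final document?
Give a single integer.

Answer: 7

Derivation:
After op 1 (add /ym 68): {"jgi":23,"ofv":37,"q":75,"qfi":29,"ym":68}
After op 2 (add /p 63): {"jgi":23,"ofv":37,"p":63,"q":75,"qfi":29,"ym":68}
After op 3 (add /y 30): {"jgi":23,"ofv":37,"p":63,"q":75,"qfi":29,"y":30,"ym":68}
After op 4 (replace /p 62): {"jgi":23,"ofv":37,"p":62,"q":75,"qfi":29,"y":30,"ym":68}
After op 5 (remove /jgi): {"ofv":37,"p":62,"q":75,"qfi":29,"y":30,"ym":68}
After op 6 (replace /qfi 86): {"ofv":37,"p":62,"q":75,"qfi":86,"y":30,"ym":68}
After op 7 (remove /ofv): {"p":62,"q":75,"qfi":86,"y":30,"ym":68}
After op 8 (remove /qfi): {"p":62,"q":75,"y":30,"ym":68}
After op 9 (replace /y 22): {"p":62,"q":75,"y":22,"ym":68}
After op 10 (add /oxv 89): {"oxv":89,"p":62,"q":75,"y":22,"ym":68}
After op 11 (replace /p 78): {"oxv":89,"p":78,"q":75,"y":22,"ym":68}
After op 12 (replace /q 6): {"oxv":89,"p":78,"q":6,"y":22,"ym":68}
After op 13 (add /wf 13): {"oxv":89,"p":78,"q":6,"wf":13,"y":22,"ym":68}
After op 14 (replace /ym 47): {"oxv":89,"p":78,"q":6,"wf":13,"y":22,"ym":47}
After op 15 (add /g 32): {"g":32,"oxv":89,"p":78,"q":6,"wf":13,"y":22,"ym":47}
After op 16 (remove /q): {"g":32,"oxv":89,"p":78,"wf":13,"y":22,"ym":47}
After op 17 (replace /oxv 4): {"g":32,"oxv":4,"p":78,"wf":13,"y":22,"ym":47}
After op 18 (add /y 85): {"g":32,"oxv":4,"p":78,"wf":13,"y":85,"ym":47}
After op 19 (replace /oxv 44): {"g":32,"oxv":44,"p":78,"wf":13,"y":85,"ym":47}
After op 20 (remove /ym): {"g":32,"oxv":44,"p":78,"wf":13,"y":85}
After op 21 (add /df 74): {"df":74,"g":32,"oxv":44,"p":78,"wf":13,"y":85}
After op 22 (replace /p 53): {"df":74,"g":32,"oxv":44,"p":53,"wf":13,"y":85}
After op 23 (add /hvh 30): {"df":74,"g":32,"hvh":30,"oxv":44,"p":53,"wf":13,"y":85}
Size at the root: 7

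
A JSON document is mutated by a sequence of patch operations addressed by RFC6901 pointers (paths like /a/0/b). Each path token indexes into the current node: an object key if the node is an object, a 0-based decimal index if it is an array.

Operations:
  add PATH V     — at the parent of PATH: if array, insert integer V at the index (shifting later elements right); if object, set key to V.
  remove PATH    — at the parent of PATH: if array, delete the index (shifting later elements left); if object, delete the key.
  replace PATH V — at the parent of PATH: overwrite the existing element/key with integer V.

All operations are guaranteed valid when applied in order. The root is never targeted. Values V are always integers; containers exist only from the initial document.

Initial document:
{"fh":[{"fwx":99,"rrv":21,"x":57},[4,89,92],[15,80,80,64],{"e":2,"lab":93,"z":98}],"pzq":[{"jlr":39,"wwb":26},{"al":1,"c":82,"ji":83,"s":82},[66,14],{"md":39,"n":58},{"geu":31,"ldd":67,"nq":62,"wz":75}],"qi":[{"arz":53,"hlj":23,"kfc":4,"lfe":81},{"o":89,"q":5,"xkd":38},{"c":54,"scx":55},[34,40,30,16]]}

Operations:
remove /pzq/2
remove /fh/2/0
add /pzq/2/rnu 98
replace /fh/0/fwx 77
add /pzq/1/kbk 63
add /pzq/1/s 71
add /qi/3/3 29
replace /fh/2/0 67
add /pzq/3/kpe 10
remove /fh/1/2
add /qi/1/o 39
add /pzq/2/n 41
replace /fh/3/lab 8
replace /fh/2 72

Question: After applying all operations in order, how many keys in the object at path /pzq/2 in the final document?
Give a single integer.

After op 1 (remove /pzq/2): {"fh":[{"fwx":99,"rrv":21,"x":57},[4,89,92],[15,80,80,64],{"e":2,"lab":93,"z":98}],"pzq":[{"jlr":39,"wwb":26},{"al":1,"c":82,"ji":83,"s":82},{"md":39,"n":58},{"geu":31,"ldd":67,"nq":62,"wz":75}],"qi":[{"arz":53,"hlj":23,"kfc":4,"lfe":81},{"o":89,"q":5,"xkd":38},{"c":54,"scx":55},[34,40,30,16]]}
After op 2 (remove /fh/2/0): {"fh":[{"fwx":99,"rrv":21,"x":57},[4,89,92],[80,80,64],{"e":2,"lab":93,"z":98}],"pzq":[{"jlr":39,"wwb":26},{"al":1,"c":82,"ji":83,"s":82},{"md":39,"n":58},{"geu":31,"ldd":67,"nq":62,"wz":75}],"qi":[{"arz":53,"hlj":23,"kfc":4,"lfe":81},{"o":89,"q":5,"xkd":38},{"c":54,"scx":55},[34,40,30,16]]}
After op 3 (add /pzq/2/rnu 98): {"fh":[{"fwx":99,"rrv":21,"x":57},[4,89,92],[80,80,64],{"e":2,"lab":93,"z":98}],"pzq":[{"jlr":39,"wwb":26},{"al":1,"c":82,"ji":83,"s":82},{"md":39,"n":58,"rnu":98},{"geu":31,"ldd":67,"nq":62,"wz":75}],"qi":[{"arz":53,"hlj":23,"kfc":4,"lfe":81},{"o":89,"q":5,"xkd":38},{"c":54,"scx":55},[34,40,30,16]]}
After op 4 (replace /fh/0/fwx 77): {"fh":[{"fwx":77,"rrv":21,"x":57},[4,89,92],[80,80,64],{"e":2,"lab":93,"z":98}],"pzq":[{"jlr":39,"wwb":26},{"al":1,"c":82,"ji":83,"s":82},{"md":39,"n":58,"rnu":98},{"geu":31,"ldd":67,"nq":62,"wz":75}],"qi":[{"arz":53,"hlj":23,"kfc":4,"lfe":81},{"o":89,"q":5,"xkd":38},{"c":54,"scx":55},[34,40,30,16]]}
After op 5 (add /pzq/1/kbk 63): {"fh":[{"fwx":77,"rrv":21,"x":57},[4,89,92],[80,80,64],{"e":2,"lab":93,"z":98}],"pzq":[{"jlr":39,"wwb":26},{"al":1,"c":82,"ji":83,"kbk":63,"s":82},{"md":39,"n":58,"rnu":98},{"geu":31,"ldd":67,"nq":62,"wz":75}],"qi":[{"arz":53,"hlj":23,"kfc":4,"lfe":81},{"o":89,"q":5,"xkd":38},{"c":54,"scx":55},[34,40,30,16]]}
After op 6 (add /pzq/1/s 71): {"fh":[{"fwx":77,"rrv":21,"x":57},[4,89,92],[80,80,64],{"e":2,"lab":93,"z":98}],"pzq":[{"jlr":39,"wwb":26},{"al":1,"c":82,"ji":83,"kbk":63,"s":71},{"md":39,"n":58,"rnu":98},{"geu":31,"ldd":67,"nq":62,"wz":75}],"qi":[{"arz":53,"hlj":23,"kfc":4,"lfe":81},{"o":89,"q":5,"xkd":38},{"c":54,"scx":55},[34,40,30,16]]}
After op 7 (add /qi/3/3 29): {"fh":[{"fwx":77,"rrv":21,"x":57},[4,89,92],[80,80,64],{"e":2,"lab":93,"z":98}],"pzq":[{"jlr":39,"wwb":26},{"al":1,"c":82,"ji":83,"kbk":63,"s":71},{"md":39,"n":58,"rnu":98},{"geu":31,"ldd":67,"nq":62,"wz":75}],"qi":[{"arz":53,"hlj":23,"kfc":4,"lfe":81},{"o":89,"q":5,"xkd":38},{"c":54,"scx":55},[34,40,30,29,16]]}
After op 8 (replace /fh/2/0 67): {"fh":[{"fwx":77,"rrv":21,"x":57},[4,89,92],[67,80,64],{"e":2,"lab":93,"z":98}],"pzq":[{"jlr":39,"wwb":26},{"al":1,"c":82,"ji":83,"kbk":63,"s":71},{"md":39,"n":58,"rnu":98},{"geu":31,"ldd":67,"nq":62,"wz":75}],"qi":[{"arz":53,"hlj":23,"kfc":4,"lfe":81},{"o":89,"q":5,"xkd":38},{"c":54,"scx":55},[34,40,30,29,16]]}
After op 9 (add /pzq/3/kpe 10): {"fh":[{"fwx":77,"rrv":21,"x":57},[4,89,92],[67,80,64],{"e":2,"lab":93,"z":98}],"pzq":[{"jlr":39,"wwb":26},{"al":1,"c":82,"ji":83,"kbk":63,"s":71},{"md":39,"n":58,"rnu":98},{"geu":31,"kpe":10,"ldd":67,"nq":62,"wz":75}],"qi":[{"arz":53,"hlj":23,"kfc":4,"lfe":81},{"o":89,"q":5,"xkd":38},{"c":54,"scx":55},[34,40,30,29,16]]}
After op 10 (remove /fh/1/2): {"fh":[{"fwx":77,"rrv":21,"x":57},[4,89],[67,80,64],{"e":2,"lab":93,"z":98}],"pzq":[{"jlr":39,"wwb":26},{"al":1,"c":82,"ji":83,"kbk":63,"s":71},{"md":39,"n":58,"rnu":98},{"geu":31,"kpe":10,"ldd":67,"nq":62,"wz":75}],"qi":[{"arz":53,"hlj":23,"kfc":4,"lfe":81},{"o":89,"q":5,"xkd":38},{"c":54,"scx":55},[34,40,30,29,16]]}
After op 11 (add /qi/1/o 39): {"fh":[{"fwx":77,"rrv":21,"x":57},[4,89],[67,80,64],{"e":2,"lab":93,"z":98}],"pzq":[{"jlr":39,"wwb":26},{"al":1,"c":82,"ji":83,"kbk":63,"s":71},{"md":39,"n":58,"rnu":98},{"geu":31,"kpe":10,"ldd":67,"nq":62,"wz":75}],"qi":[{"arz":53,"hlj":23,"kfc":4,"lfe":81},{"o":39,"q":5,"xkd":38},{"c":54,"scx":55},[34,40,30,29,16]]}
After op 12 (add /pzq/2/n 41): {"fh":[{"fwx":77,"rrv":21,"x":57},[4,89],[67,80,64],{"e":2,"lab":93,"z":98}],"pzq":[{"jlr":39,"wwb":26},{"al":1,"c":82,"ji":83,"kbk":63,"s":71},{"md":39,"n":41,"rnu":98},{"geu":31,"kpe":10,"ldd":67,"nq":62,"wz":75}],"qi":[{"arz":53,"hlj":23,"kfc":4,"lfe":81},{"o":39,"q":5,"xkd":38},{"c":54,"scx":55},[34,40,30,29,16]]}
After op 13 (replace /fh/3/lab 8): {"fh":[{"fwx":77,"rrv":21,"x":57},[4,89],[67,80,64],{"e":2,"lab":8,"z":98}],"pzq":[{"jlr":39,"wwb":26},{"al":1,"c":82,"ji":83,"kbk":63,"s":71},{"md":39,"n":41,"rnu":98},{"geu":31,"kpe":10,"ldd":67,"nq":62,"wz":75}],"qi":[{"arz":53,"hlj":23,"kfc":4,"lfe":81},{"o":39,"q":5,"xkd":38},{"c":54,"scx":55},[34,40,30,29,16]]}
After op 14 (replace /fh/2 72): {"fh":[{"fwx":77,"rrv":21,"x":57},[4,89],72,{"e":2,"lab":8,"z":98}],"pzq":[{"jlr":39,"wwb":26},{"al":1,"c":82,"ji":83,"kbk":63,"s":71},{"md":39,"n":41,"rnu":98},{"geu":31,"kpe":10,"ldd":67,"nq":62,"wz":75}],"qi":[{"arz":53,"hlj":23,"kfc":4,"lfe":81},{"o":39,"q":5,"xkd":38},{"c":54,"scx":55},[34,40,30,29,16]]}
Size at path /pzq/2: 3

Answer: 3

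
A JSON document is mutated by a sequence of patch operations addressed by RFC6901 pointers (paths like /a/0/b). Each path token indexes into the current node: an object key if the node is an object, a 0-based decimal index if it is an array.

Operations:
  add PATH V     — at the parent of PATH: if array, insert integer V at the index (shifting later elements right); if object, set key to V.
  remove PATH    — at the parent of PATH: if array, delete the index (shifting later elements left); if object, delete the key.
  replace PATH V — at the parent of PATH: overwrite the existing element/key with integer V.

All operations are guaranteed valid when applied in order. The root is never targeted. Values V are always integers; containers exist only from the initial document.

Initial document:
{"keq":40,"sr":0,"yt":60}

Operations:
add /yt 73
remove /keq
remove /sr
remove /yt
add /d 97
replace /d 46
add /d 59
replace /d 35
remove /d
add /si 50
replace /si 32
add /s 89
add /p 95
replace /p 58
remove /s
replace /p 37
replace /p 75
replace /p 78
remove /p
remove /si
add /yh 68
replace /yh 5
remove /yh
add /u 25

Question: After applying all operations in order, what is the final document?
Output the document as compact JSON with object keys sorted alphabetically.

Answer: {"u":25}

Derivation:
After op 1 (add /yt 73): {"keq":40,"sr":0,"yt":73}
After op 2 (remove /keq): {"sr":0,"yt":73}
After op 3 (remove /sr): {"yt":73}
After op 4 (remove /yt): {}
After op 5 (add /d 97): {"d":97}
After op 6 (replace /d 46): {"d":46}
After op 7 (add /d 59): {"d":59}
After op 8 (replace /d 35): {"d":35}
After op 9 (remove /d): {}
After op 10 (add /si 50): {"si":50}
After op 11 (replace /si 32): {"si":32}
After op 12 (add /s 89): {"s":89,"si":32}
After op 13 (add /p 95): {"p":95,"s":89,"si":32}
After op 14 (replace /p 58): {"p":58,"s":89,"si":32}
After op 15 (remove /s): {"p":58,"si":32}
After op 16 (replace /p 37): {"p":37,"si":32}
After op 17 (replace /p 75): {"p":75,"si":32}
After op 18 (replace /p 78): {"p":78,"si":32}
After op 19 (remove /p): {"si":32}
After op 20 (remove /si): {}
After op 21 (add /yh 68): {"yh":68}
After op 22 (replace /yh 5): {"yh":5}
After op 23 (remove /yh): {}
After op 24 (add /u 25): {"u":25}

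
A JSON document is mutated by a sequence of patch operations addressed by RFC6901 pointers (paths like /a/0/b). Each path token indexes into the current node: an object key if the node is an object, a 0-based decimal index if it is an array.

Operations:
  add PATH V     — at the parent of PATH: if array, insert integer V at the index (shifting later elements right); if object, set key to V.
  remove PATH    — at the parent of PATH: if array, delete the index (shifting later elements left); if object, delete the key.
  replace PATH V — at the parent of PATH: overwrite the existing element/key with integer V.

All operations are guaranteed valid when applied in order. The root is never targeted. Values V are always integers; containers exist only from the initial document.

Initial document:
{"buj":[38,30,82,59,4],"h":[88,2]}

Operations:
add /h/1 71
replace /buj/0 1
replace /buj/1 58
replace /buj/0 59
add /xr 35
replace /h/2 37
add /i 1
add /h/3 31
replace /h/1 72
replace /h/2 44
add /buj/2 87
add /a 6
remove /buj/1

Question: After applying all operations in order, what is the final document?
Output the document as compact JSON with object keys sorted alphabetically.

After op 1 (add /h/1 71): {"buj":[38,30,82,59,4],"h":[88,71,2]}
After op 2 (replace /buj/0 1): {"buj":[1,30,82,59,4],"h":[88,71,2]}
After op 3 (replace /buj/1 58): {"buj":[1,58,82,59,4],"h":[88,71,2]}
After op 4 (replace /buj/0 59): {"buj":[59,58,82,59,4],"h":[88,71,2]}
After op 5 (add /xr 35): {"buj":[59,58,82,59,4],"h":[88,71,2],"xr":35}
After op 6 (replace /h/2 37): {"buj":[59,58,82,59,4],"h":[88,71,37],"xr":35}
After op 7 (add /i 1): {"buj":[59,58,82,59,4],"h":[88,71,37],"i":1,"xr":35}
After op 8 (add /h/3 31): {"buj":[59,58,82,59,4],"h":[88,71,37,31],"i":1,"xr":35}
After op 9 (replace /h/1 72): {"buj":[59,58,82,59,4],"h":[88,72,37,31],"i":1,"xr":35}
After op 10 (replace /h/2 44): {"buj":[59,58,82,59,4],"h":[88,72,44,31],"i":1,"xr":35}
After op 11 (add /buj/2 87): {"buj":[59,58,87,82,59,4],"h":[88,72,44,31],"i":1,"xr":35}
After op 12 (add /a 6): {"a":6,"buj":[59,58,87,82,59,4],"h":[88,72,44,31],"i":1,"xr":35}
After op 13 (remove /buj/1): {"a":6,"buj":[59,87,82,59,4],"h":[88,72,44,31],"i":1,"xr":35}

Answer: {"a":6,"buj":[59,87,82,59,4],"h":[88,72,44,31],"i":1,"xr":35}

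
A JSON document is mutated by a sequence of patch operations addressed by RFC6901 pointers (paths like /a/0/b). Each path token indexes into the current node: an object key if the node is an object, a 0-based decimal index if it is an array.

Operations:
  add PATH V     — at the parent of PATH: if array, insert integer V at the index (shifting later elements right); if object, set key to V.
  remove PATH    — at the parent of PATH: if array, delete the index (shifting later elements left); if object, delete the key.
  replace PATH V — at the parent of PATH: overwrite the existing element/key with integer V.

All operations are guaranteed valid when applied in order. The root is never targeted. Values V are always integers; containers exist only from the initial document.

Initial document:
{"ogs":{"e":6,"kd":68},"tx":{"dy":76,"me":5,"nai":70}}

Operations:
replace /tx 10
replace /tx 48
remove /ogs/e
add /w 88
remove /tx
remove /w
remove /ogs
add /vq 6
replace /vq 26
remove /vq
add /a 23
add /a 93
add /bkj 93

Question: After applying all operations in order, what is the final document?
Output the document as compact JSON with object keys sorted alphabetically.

Answer: {"a":93,"bkj":93}

Derivation:
After op 1 (replace /tx 10): {"ogs":{"e":6,"kd":68},"tx":10}
After op 2 (replace /tx 48): {"ogs":{"e":6,"kd":68},"tx":48}
After op 3 (remove /ogs/e): {"ogs":{"kd":68},"tx":48}
After op 4 (add /w 88): {"ogs":{"kd":68},"tx":48,"w":88}
After op 5 (remove /tx): {"ogs":{"kd":68},"w":88}
After op 6 (remove /w): {"ogs":{"kd":68}}
After op 7 (remove /ogs): {}
After op 8 (add /vq 6): {"vq":6}
After op 9 (replace /vq 26): {"vq":26}
After op 10 (remove /vq): {}
After op 11 (add /a 23): {"a":23}
After op 12 (add /a 93): {"a":93}
After op 13 (add /bkj 93): {"a":93,"bkj":93}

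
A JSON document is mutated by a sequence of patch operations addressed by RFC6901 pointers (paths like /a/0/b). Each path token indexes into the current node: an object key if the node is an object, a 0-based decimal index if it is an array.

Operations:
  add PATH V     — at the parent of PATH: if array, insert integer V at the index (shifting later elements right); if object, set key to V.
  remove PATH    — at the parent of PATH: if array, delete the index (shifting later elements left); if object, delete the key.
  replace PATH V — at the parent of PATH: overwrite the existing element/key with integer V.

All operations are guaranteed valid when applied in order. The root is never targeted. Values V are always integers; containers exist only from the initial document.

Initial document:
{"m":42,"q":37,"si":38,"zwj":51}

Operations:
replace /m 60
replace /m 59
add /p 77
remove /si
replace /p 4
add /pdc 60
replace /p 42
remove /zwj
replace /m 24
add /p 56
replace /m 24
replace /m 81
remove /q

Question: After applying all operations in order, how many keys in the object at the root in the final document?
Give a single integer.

After op 1 (replace /m 60): {"m":60,"q":37,"si":38,"zwj":51}
After op 2 (replace /m 59): {"m":59,"q":37,"si":38,"zwj":51}
After op 3 (add /p 77): {"m":59,"p":77,"q":37,"si":38,"zwj":51}
After op 4 (remove /si): {"m":59,"p":77,"q":37,"zwj":51}
After op 5 (replace /p 4): {"m":59,"p":4,"q":37,"zwj":51}
After op 6 (add /pdc 60): {"m":59,"p":4,"pdc":60,"q":37,"zwj":51}
After op 7 (replace /p 42): {"m":59,"p":42,"pdc":60,"q":37,"zwj":51}
After op 8 (remove /zwj): {"m":59,"p":42,"pdc":60,"q":37}
After op 9 (replace /m 24): {"m":24,"p":42,"pdc":60,"q":37}
After op 10 (add /p 56): {"m":24,"p":56,"pdc":60,"q":37}
After op 11 (replace /m 24): {"m":24,"p":56,"pdc":60,"q":37}
After op 12 (replace /m 81): {"m":81,"p":56,"pdc":60,"q":37}
After op 13 (remove /q): {"m":81,"p":56,"pdc":60}
Size at the root: 3

Answer: 3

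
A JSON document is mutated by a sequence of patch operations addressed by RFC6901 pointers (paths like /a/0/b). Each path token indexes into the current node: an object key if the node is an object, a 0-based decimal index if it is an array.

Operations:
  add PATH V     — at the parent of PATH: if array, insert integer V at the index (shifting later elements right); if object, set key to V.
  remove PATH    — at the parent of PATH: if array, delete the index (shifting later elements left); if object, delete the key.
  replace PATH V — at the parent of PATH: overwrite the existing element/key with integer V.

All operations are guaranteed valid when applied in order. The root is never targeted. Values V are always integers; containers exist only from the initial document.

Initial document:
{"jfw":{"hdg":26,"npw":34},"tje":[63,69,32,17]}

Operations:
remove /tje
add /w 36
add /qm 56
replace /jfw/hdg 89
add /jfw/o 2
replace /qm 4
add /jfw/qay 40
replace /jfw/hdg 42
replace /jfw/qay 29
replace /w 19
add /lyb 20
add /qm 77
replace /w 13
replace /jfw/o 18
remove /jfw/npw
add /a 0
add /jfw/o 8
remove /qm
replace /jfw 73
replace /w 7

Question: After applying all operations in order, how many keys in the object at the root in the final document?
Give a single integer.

Answer: 4

Derivation:
After op 1 (remove /tje): {"jfw":{"hdg":26,"npw":34}}
After op 2 (add /w 36): {"jfw":{"hdg":26,"npw":34},"w":36}
After op 3 (add /qm 56): {"jfw":{"hdg":26,"npw":34},"qm":56,"w":36}
After op 4 (replace /jfw/hdg 89): {"jfw":{"hdg":89,"npw":34},"qm":56,"w":36}
After op 5 (add /jfw/o 2): {"jfw":{"hdg":89,"npw":34,"o":2},"qm":56,"w":36}
After op 6 (replace /qm 4): {"jfw":{"hdg":89,"npw":34,"o":2},"qm":4,"w":36}
After op 7 (add /jfw/qay 40): {"jfw":{"hdg":89,"npw":34,"o":2,"qay":40},"qm":4,"w":36}
After op 8 (replace /jfw/hdg 42): {"jfw":{"hdg":42,"npw":34,"o":2,"qay":40},"qm":4,"w":36}
After op 9 (replace /jfw/qay 29): {"jfw":{"hdg":42,"npw":34,"o":2,"qay":29},"qm":4,"w":36}
After op 10 (replace /w 19): {"jfw":{"hdg":42,"npw":34,"o":2,"qay":29},"qm":4,"w":19}
After op 11 (add /lyb 20): {"jfw":{"hdg":42,"npw":34,"o":2,"qay":29},"lyb":20,"qm":4,"w":19}
After op 12 (add /qm 77): {"jfw":{"hdg":42,"npw":34,"o":2,"qay":29},"lyb":20,"qm":77,"w":19}
After op 13 (replace /w 13): {"jfw":{"hdg":42,"npw":34,"o":2,"qay":29},"lyb":20,"qm":77,"w":13}
After op 14 (replace /jfw/o 18): {"jfw":{"hdg":42,"npw":34,"o":18,"qay":29},"lyb":20,"qm":77,"w":13}
After op 15 (remove /jfw/npw): {"jfw":{"hdg":42,"o":18,"qay":29},"lyb":20,"qm":77,"w":13}
After op 16 (add /a 0): {"a":0,"jfw":{"hdg":42,"o":18,"qay":29},"lyb":20,"qm":77,"w":13}
After op 17 (add /jfw/o 8): {"a":0,"jfw":{"hdg":42,"o":8,"qay":29},"lyb":20,"qm":77,"w":13}
After op 18 (remove /qm): {"a":0,"jfw":{"hdg":42,"o":8,"qay":29},"lyb":20,"w":13}
After op 19 (replace /jfw 73): {"a":0,"jfw":73,"lyb":20,"w":13}
After op 20 (replace /w 7): {"a":0,"jfw":73,"lyb":20,"w":7}
Size at the root: 4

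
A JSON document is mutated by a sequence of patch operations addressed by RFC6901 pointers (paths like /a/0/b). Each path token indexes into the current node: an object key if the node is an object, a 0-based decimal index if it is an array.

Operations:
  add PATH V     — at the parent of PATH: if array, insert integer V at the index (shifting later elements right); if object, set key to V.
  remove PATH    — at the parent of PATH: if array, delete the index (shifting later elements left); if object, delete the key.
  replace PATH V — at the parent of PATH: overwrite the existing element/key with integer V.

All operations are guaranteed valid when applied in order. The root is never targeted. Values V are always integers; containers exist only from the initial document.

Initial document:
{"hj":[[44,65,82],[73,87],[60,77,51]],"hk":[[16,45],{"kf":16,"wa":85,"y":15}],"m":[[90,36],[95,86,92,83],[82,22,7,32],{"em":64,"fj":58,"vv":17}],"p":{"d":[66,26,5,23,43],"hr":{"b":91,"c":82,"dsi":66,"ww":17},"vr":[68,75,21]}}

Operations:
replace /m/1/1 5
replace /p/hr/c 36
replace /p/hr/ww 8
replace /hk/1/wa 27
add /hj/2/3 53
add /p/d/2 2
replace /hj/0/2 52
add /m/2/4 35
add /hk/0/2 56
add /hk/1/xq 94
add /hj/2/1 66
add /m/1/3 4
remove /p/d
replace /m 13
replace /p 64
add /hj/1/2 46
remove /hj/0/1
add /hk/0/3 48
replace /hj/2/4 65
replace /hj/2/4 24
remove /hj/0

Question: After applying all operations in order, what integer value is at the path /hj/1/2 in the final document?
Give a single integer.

After op 1 (replace /m/1/1 5): {"hj":[[44,65,82],[73,87],[60,77,51]],"hk":[[16,45],{"kf":16,"wa":85,"y":15}],"m":[[90,36],[95,5,92,83],[82,22,7,32],{"em":64,"fj":58,"vv":17}],"p":{"d":[66,26,5,23,43],"hr":{"b":91,"c":82,"dsi":66,"ww":17},"vr":[68,75,21]}}
After op 2 (replace /p/hr/c 36): {"hj":[[44,65,82],[73,87],[60,77,51]],"hk":[[16,45],{"kf":16,"wa":85,"y":15}],"m":[[90,36],[95,5,92,83],[82,22,7,32],{"em":64,"fj":58,"vv":17}],"p":{"d":[66,26,5,23,43],"hr":{"b":91,"c":36,"dsi":66,"ww":17},"vr":[68,75,21]}}
After op 3 (replace /p/hr/ww 8): {"hj":[[44,65,82],[73,87],[60,77,51]],"hk":[[16,45],{"kf":16,"wa":85,"y":15}],"m":[[90,36],[95,5,92,83],[82,22,7,32],{"em":64,"fj":58,"vv":17}],"p":{"d":[66,26,5,23,43],"hr":{"b":91,"c":36,"dsi":66,"ww":8},"vr":[68,75,21]}}
After op 4 (replace /hk/1/wa 27): {"hj":[[44,65,82],[73,87],[60,77,51]],"hk":[[16,45],{"kf":16,"wa":27,"y":15}],"m":[[90,36],[95,5,92,83],[82,22,7,32],{"em":64,"fj":58,"vv":17}],"p":{"d":[66,26,5,23,43],"hr":{"b":91,"c":36,"dsi":66,"ww":8},"vr":[68,75,21]}}
After op 5 (add /hj/2/3 53): {"hj":[[44,65,82],[73,87],[60,77,51,53]],"hk":[[16,45],{"kf":16,"wa":27,"y":15}],"m":[[90,36],[95,5,92,83],[82,22,7,32],{"em":64,"fj":58,"vv":17}],"p":{"d":[66,26,5,23,43],"hr":{"b":91,"c":36,"dsi":66,"ww":8},"vr":[68,75,21]}}
After op 6 (add /p/d/2 2): {"hj":[[44,65,82],[73,87],[60,77,51,53]],"hk":[[16,45],{"kf":16,"wa":27,"y":15}],"m":[[90,36],[95,5,92,83],[82,22,7,32],{"em":64,"fj":58,"vv":17}],"p":{"d":[66,26,2,5,23,43],"hr":{"b":91,"c":36,"dsi":66,"ww":8},"vr":[68,75,21]}}
After op 7 (replace /hj/0/2 52): {"hj":[[44,65,52],[73,87],[60,77,51,53]],"hk":[[16,45],{"kf":16,"wa":27,"y":15}],"m":[[90,36],[95,5,92,83],[82,22,7,32],{"em":64,"fj":58,"vv":17}],"p":{"d":[66,26,2,5,23,43],"hr":{"b":91,"c":36,"dsi":66,"ww":8},"vr":[68,75,21]}}
After op 8 (add /m/2/4 35): {"hj":[[44,65,52],[73,87],[60,77,51,53]],"hk":[[16,45],{"kf":16,"wa":27,"y":15}],"m":[[90,36],[95,5,92,83],[82,22,7,32,35],{"em":64,"fj":58,"vv":17}],"p":{"d":[66,26,2,5,23,43],"hr":{"b":91,"c":36,"dsi":66,"ww":8},"vr":[68,75,21]}}
After op 9 (add /hk/0/2 56): {"hj":[[44,65,52],[73,87],[60,77,51,53]],"hk":[[16,45,56],{"kf":16,"wa":27,"y":15}],"m":[[90,36],[95,5,92,83],[82,22,7,32,35],{"em":64,"fj":58,"vv":17}],"p":{"d":[66,26,2,5,23,43],"hr":{"b":91,"c":36,"dsi":66,"ww":8},"vr":[68,75,21]}}
After op 10 (add /hk/1/xq 94): {"hj":[[44,65,52],[73,87],[60,77,51,53]],"hk":[[16,45,56],{"kf":16,"wa":27,"xq":94,"y":15}],"m":[[90,36],[95,5,92,83],[82,22,7,32,35],{"em":64,"fj":58,"vv":17}],"p":{"d":[66,26,2,5,23,43],"hr":{"b":91,"c":36,"dsi":66,"ww":8},"vr":[68,75,21]}}
After op 11 (add /hj/2/1 66): {"hj":[[44,65,52],[73,87],[60,66,77,51,53]],"hk":[[16,45,56],{"kf":16,"wa":27,"xq":94,"y":15}],"m":[[90,36],[95,5,92,83],[82,22,7,32,35],{"em":64,"fj":58,"vv":17}],"p":{"d":[66,26,2,5,23,43],"hr":{"b":91,"c":36,"dsi":66,"ww":8},"vr":[68,75,21]}}
After op 12 (add /m/1/3 4): {"hj":[[44,65,52],[73,87],[60,66,77,51,53]],"hk":[[16,45,56],{"kf":16,"wa":27,"xq":94,"y":15}],"m":[[90,36],[95,5,92,4,83],[82,22,7,32,35],{"em":64,"fj":58,"vv":17}],"p":{"d":[66,26,2,5,23,43],"hr":{"b":91,"c":36,"dsi":66,"ww":8},"vr":[68,75,21]}}
After op 13 (remove /p/d): {"hj":[[44,65,52],[73,87],[60,66,77,51,53]],"hk":[[16,45,56],{"kf":16,"wa":27,"xq":94,"y":15}],"m":[[90,36],[95,5,92,4,83],[82,22,7,32,35],{"em":64,"fj":58,"vv":17}],"p":{"hr":{"b":91,"c":36,"dsi":66,"ww":8},"vr":[68,75,21]}}
After op 14 (replace /m 13): {"hj":[[44,65,52],[73,87],[60,66,77,51,53]],"hk":[[16,45,56],{"kf":16,"wa":27,"xq":94,"y":15}],"m":13,"p":{"hr":{"b":91,"c":36,"dsi":66,"ww":8},"vr":[68,75,21]}}
After op 15 (replace /p 64): {"hj":[[44,65,52],[73,87],[60,66,77,51,53]],"hk":[[16,45,56],{"kf":16,"wa":27,"xq":94,"y":15}],"m":13,"p":64}
After op 16 (add /hj/1/2 46): {"hj":[[44,65,52],[73,87,46],[60,66,77,51,53]],"hk":[[16,45,56],{"kf":16,"wa":27,"xq":94,"y":15}],"m":13,"p":64}
After op 17 (remove /hj/0/1): {"hj":[[44,52],[73,87,46],[60,66,77,51,53]],"hk":[[16,45,56],{"kf":16,"wa":27,"xq":94,"y":15}],"m":13,"p":64}
After op 18 (add /hk/0/3 48): {"hj":[[44,52],[73,87,46],[60,66,77,51,53]],"hk":[[16,45,56,48],{"kf":16,"wa":27,"xq":94,"y":15}],"m":13,"p":64}
After op 19 (replace /hj/2/4 65): {"hj":[[44,52],[73,87,46],[60,66,77,51,65]],"hk":[[16,45,56,48],{"kf":16,"wa":27,"xq":94,"y":15}],"m":13,"p":64}
After op 20 (replace /hj/2/4 24): {"hj":[[44,52],[73,87,46],[60,66,77,51,24]],"hk":[[16,45,56,48],{"kf":16,"wa":27,"xq":94,"y":15}],"m":13,"p":64}
After op 21 (remove /hj/0): {"hj":[[73,87,46],[60,66,77,51,24]],"hk":[[16,45,56,48],{"kf":16,"wa":27,"xq":94,"y":15}],"m":13,"p":64}
Value at /hj/1/2: 77

Answer: 77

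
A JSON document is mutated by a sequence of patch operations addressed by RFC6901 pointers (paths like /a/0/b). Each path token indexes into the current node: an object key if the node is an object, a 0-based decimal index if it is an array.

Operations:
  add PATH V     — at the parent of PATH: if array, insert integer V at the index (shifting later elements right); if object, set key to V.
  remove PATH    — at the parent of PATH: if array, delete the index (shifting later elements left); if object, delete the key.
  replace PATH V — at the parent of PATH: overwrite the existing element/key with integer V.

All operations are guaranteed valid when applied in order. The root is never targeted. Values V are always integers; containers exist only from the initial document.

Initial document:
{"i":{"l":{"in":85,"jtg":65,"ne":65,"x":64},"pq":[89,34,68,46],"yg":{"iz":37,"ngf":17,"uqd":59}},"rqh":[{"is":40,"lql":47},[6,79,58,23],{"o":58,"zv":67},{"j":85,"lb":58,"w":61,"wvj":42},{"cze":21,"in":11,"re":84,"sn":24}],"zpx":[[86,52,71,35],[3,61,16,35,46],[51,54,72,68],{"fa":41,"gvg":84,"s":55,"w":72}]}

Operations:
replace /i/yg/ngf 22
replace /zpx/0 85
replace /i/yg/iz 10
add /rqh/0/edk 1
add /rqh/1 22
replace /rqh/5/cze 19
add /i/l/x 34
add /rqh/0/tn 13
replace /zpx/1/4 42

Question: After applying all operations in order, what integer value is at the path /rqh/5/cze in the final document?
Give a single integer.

Answer: 19

Derivation:
After op 1 (replace /i/yg/ngf 22): {"i":{"l":{"in":85,"jtg":65,"ne":65,"x":64},"pq":[89,34,68,46],"yg":{"iz":37,"ngf":22,"uqd":59}},"rqh":[{"is":40,"lql":47},[6,79,58,23],{"o":58,"zv":67},{"j":85,"lb":58,"w":61,"wvj":42},{"cze":21,"in":11,"re":84,"sn":24}],"zpx":[[86,52,71,35],[3,61,16,35,46],[51,54,72,68],{"fa":41,"gvg":84,"s":55,"w":72}]}
After op 2 (replace /zpx/0 85): {"i":{"l":{"in":85,"jtg":65,"ne":65,"x":64},"pq":[89,34,68,46],"yg":{"iz":37,"ngf":22,"uqd":59}},"rqh":[{"is":40,"lql":47},[6,79,58,23],{"o":58,"zv":67},{"j":85,"lb":58,"w":61,"wvj":42},{"cze":21,"in":11,"re":84,"sn":24}],"zpx":[85,[3,61,16,35,46],[51,54,72,68],{"fa":41,"gvg":84,"s":55,"w":72}]}
After op 3 (replace /i/yg/iz 10): {"i":{"l":{"in":85,"jtg":65,"ne":65,"x":64},"pq":[89,34,68,46],"yg":{"iz":10,"ngf":22,"uqd":59}},"rqh":[{"is":40,"lql":47},[6,79,58,23],{"o":58,"zv":67},{"j":85,"lb":58,"w":61,"wvj":42},{"cze":21,"in":11,"re":84,"sn":24}],"zpx":[85,[3,61,16,35,46],[51,54,72,68],{"fa":41,"gvg":84,"s":55,"w":72}]}
After op 4 (add /rqh/0/edk 1): {"i":{"l":{"in":85,"jtg":65,"ne":65,"x":64},"pq":[89,34,68,46],"yg":{"iz":10,"ngf":22,"uqd":59}},"rqh":[{"edk":1,"is":40,"lql":47},[6,79,58,23],{"o":58,"zv":67},{"j":85,"lb":58,"w":61,"wvj":42},{"cze":21,"in":11,"re":84,"sn":24}],"zpx":[85,[3,61,16,35,46],[51,54,72,68],{"fa":41,"gvg":84,"s":55,"w":72}]}
After op 5 (add /rqh/1 22): {"i":{"l":{"in":85,"jtg":65,"ne":65,"x":64},"pq":[89,34,68,46],"yg":{"iz":10,"ngf":22,"uqd":59}},"rqh":[{"edk":1,"is":40,"lql":47},22,[6,79,58,23],{"o":58,"zv":67},{"j":85,"lb":58,"w":61,"wvj":42},{"cze":21,"in":11,"re":84,"sn":24}],"zpx":[85,[3,61,16,35,46],[51,54,72,68],{"fa":41,"gvg":84,"s":55,"w":72}]}
After op 6 (replace /rqh/5/cze 19): {"i":{"l":{"in":85,"jtg":65,"ne":65,"x":64},"pq":[89,34,68,46],"yg":{"iz":10,"ngf":22,"uqd":59}},"rqh":[{"edk":1,"is":40,"lql":47},22,[6,79,58,23],{"o":58,"zv":67},{"j":85,"lb":58,"w":61,"wvj":42},{"cze":19,"in":11,"re":84,"sn":24}],"zpx":[85,[3,61,16,35,46],[51,54,72,68],{"fa":41,"gvg":84,"s":55,"w":72}]}
After op 7 (add /i/l/x 34): {"i":{"l":{"in":85,"jtg":65,"ne":65,"x":34},"pq":[89,34,68,46],"yg":{"iz":10,"ngf":22,"uqd":59}},"rqh":[{"edk":1,"is":40,"lql":47},22,[6,79,58,23],{"o":58,"zv":67},{"j":85,"lb":58,"w":61,"wvj":42},{"cze":19,"in":11,"re":84,"sn":24}],"zpx":[85,[3,61,16,35,46],[51,54,72,68],{"fa":41,"gvg":84,"s":55,"w":72}]}
After op 8 (add /rqh/0/tn 13): {"i":{"l":{"in":85,"jtg":65,"ne":65,"x":34},"pq":[89,34,68,46],"yg":{"iz":10,"ngf":22,"uqd":59}},"rqh":[{"edk":1,"is":40,"lql":47,"tn":13},22,[6,79,58,23],{"o":58,"zv":67},{"j":85,"lb":58,"w":61,"wvj":42},{"cze":19,"in":11,"re":84,"sn":24}],"zpx":[85,[3,61,16,35,46],[51,54,72,68],{"fa":41,"gvg":84,"s":55,"w":72}]}
After op 9 (replace /zpx/1/4 42): {"i":{"l":{"in":85,"jtg":65,"ne":65,"x":34},"pq":[89,34,68,46],"yg":{"iz":10,"ngf":22,"uqd":59}},"rqh":[{"edk":1,"is":40,"lql":47,"tn":13},22,[6,79,58,23],{"o":58,"zv":67},{"j":85,"lb":58,"w":61,"wvj":42},{"cze":19,"in":11,"re":84,"sn":24}],"zpx":[85,[3,61,16,35,42],[51,54,72,68],{"fa":41,"gvg":84,"s":55,"w":72}]}
Value at /rqh/5/cze: 19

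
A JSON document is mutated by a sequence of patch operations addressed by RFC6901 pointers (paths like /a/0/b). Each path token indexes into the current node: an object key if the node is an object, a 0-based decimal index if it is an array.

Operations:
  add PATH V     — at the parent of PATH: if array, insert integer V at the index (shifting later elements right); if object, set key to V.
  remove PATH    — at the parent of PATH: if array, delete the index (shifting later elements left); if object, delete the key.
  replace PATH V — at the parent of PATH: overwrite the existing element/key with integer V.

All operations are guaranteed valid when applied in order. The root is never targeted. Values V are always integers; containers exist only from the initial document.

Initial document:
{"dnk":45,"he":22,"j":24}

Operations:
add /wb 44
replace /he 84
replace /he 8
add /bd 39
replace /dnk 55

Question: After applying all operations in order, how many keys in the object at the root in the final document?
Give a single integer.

After op 1 (add /wb 44): {"dnk":45,"he":22,"j":24,"wb":44}
After op 2 (replace /he 84): {"dnk":45,"he":84,"j":24,"wb":44}
After op 3 (replace /he 8): {"dnk":45,"he":8,"j":24,"wb":44}
After op 4 (add /bd 39): {"bd":39,"dnk":45,"he":8,"j":24,"wb":44}
After op 5 (replace /dnk 55): {"bd":39,"dnk":55,"he":8,"j":24,"wb":44}
Size at the root: 5

Answer: 5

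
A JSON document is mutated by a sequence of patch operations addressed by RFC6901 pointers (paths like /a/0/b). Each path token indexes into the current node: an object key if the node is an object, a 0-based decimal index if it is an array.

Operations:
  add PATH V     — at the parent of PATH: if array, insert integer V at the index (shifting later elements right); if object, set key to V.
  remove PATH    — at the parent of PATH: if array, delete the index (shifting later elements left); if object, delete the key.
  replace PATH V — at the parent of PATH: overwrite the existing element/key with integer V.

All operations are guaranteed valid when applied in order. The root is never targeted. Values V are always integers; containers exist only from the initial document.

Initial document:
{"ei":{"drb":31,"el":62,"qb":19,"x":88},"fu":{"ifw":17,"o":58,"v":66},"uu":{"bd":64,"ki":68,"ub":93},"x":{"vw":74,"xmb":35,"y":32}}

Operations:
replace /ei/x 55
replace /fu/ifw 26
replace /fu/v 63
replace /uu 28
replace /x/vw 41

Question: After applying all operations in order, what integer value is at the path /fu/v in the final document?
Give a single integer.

Answer: 63

Derivation:
After op 1 (replace /ei/x 55): {"ei":{"drb":31,"el":62,"qb":19,"x":55},"fu":{"ifw":17,"o":58,"v":66},"uu":{"bd":64,"ki":68,"ub":93},"x":{"vw":74,"xmb":35,"y":32}}
After op 2 (replace /fu/ifw 26): {"ei":{"drb":31,"el":62,"qb":19,"x":55},"fu":{"ifw":26,"o":58,"v":66},"uu":{"bd":64,"ki":68,"ub":93},"x":{"vw":74,"xmb":35,"y":32}}
After op 3 (replace /fu/v 63): {"ei":{"drb":31,"el":62,"qb":19,"x":55},"fu":{"ifw":26,"o":58,"v":63},"uu":{"bd":64,"ki":68,"ub":93},"x":{"vw":74,"xmb":35,"y":32}}
After op 4 (replace /uu 28): {"ei":{"drb":31,"el":62,"qb":19,"x":55},"fu":{"ifw":26,"o":58,"v":63},"uu":28,"x":{"vw":74,"xmb":35,"y":32}}
After op 5 (replace /x/vw 41): {"ei":{"drb":31,"el":62,"qb":19,"x":55},"fu":{"ifw":26,"o":58,"v":63},"uu":28,"x":{"vw":41,"xmb":35,"y":32}}
Value at /fu/v: 63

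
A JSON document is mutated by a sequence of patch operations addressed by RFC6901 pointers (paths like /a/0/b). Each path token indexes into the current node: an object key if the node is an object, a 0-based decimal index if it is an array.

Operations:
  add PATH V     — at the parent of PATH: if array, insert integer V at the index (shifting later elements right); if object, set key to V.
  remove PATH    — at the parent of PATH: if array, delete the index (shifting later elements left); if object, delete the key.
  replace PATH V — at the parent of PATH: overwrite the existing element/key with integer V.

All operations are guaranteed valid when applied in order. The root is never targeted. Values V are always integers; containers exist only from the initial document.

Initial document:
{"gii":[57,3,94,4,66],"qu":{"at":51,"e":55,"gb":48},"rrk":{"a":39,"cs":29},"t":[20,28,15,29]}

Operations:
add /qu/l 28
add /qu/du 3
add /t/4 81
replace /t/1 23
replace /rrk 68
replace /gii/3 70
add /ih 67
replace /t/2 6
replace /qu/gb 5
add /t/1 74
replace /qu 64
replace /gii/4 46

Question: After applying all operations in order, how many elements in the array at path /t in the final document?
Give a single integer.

After op 1 (add /qu/l 28): {"gii":[57,3,94,4,66],"qu":{"at":51,"e":55,"gb":48,"l":28},"rrk":{"a":39,"cs":29},"t":[20,28,15,29]}
After op 2 (add /qu/du 3): {"gii":[57,3,94,4,66],"qu":{"at":51,"du":3,"e":55,"gb":48,"l":28},"rrk":{"a":39,"cs":29},"t":[20,28,15,29]}
After op 3 (add /t/4 81): {"gii":[57,3,94,4,66],"qu":{"at":51,"du":3,"e":55,"gb":48,"l":28},"rrk":{"a":39,"cs":29},"t":[20,28,15,29,81]}
After op 4 (replace /t/1 23): {"gii":[57,3,94,4,66],"qu":{"at":51,"du":3,"e":55,"gb":48,"l":28},"rrk":{"a":39,"cs":29},"t":[20,23,15,29,81]}
After op 5 (replace /rrk 68): {"gii":[57,3,94,4,66],"qu":{"at":51,"du":3,"e":55,"gb":48,"l":28},"rrk":68,"t":[20,23,15,29,81]}
After op 6 (replace /gii/3 70): {"gii":[57,3,94,70,66],"qu":{"at":51,"du":3,"e":55,"gb":48,"l":28},"rrk":68,"t":[20,23,15,29,81]}
After op 7 (add /ih 67): {"gii":[57,3,94,70,66],"ih":67,"qu":{"at":51,"du":3,"e":55,"gb":48,"l":28},"rrk":68,"t":[20,23,15,29,81]}
After op 8 (replace /t/2 6): {"gii":[57,3,94,70,66],"ih":67,"qu":{"at":51,"du":3,"e":55,"gb":48,"l":28},"rrk":68,"t":[20,23,6,29,81]}
After op 9 (replace /qu/gb 5): {"gii":[57,3,94,70,66],"ih":67,"qu":{"at":51,"du":3,"e":55,"gb":5,"l":28},"rrk":68,"t":[20,23,6,29,81]}
After op 10 (add /t/1 74): {"gii":[57,3,94,70,66],"ih":67,"qu":{"at":51,"du":3,"e":55,"gb":5,"l":28},"rrk":68,"t":[20,74,23,6,29,81]}
After op 11 (replace /qu 64): {"gii":[57,3,94,70,66],"ih":67,"qu":64,"rrk":68,"t":[20,74,23,6,29,81]}
After op 12 (replace /gii/4 46): {"gii":[57,3,94,70,46],"ih":67,"qu":64,"rrk":68,"t":[20,74,23,6,29,81]}
Size at path /t: 6

Answer: 6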